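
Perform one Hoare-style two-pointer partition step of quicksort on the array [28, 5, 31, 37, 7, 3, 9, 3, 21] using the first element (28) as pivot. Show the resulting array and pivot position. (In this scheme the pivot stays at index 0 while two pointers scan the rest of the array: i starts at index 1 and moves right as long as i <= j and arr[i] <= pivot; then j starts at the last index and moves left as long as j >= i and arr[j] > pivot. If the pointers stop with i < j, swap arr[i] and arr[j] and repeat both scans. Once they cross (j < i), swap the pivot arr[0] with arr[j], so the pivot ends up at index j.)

Hoare-style two-pointer partition with pivot = 28:

Initial array: [28, 5, 31, 37, 7, 3, 9, 3, 21]

Pointers start at i = 1, j = 8.
i stops at index 2 (arr[2]=31 > 28), j stops at index 8 (arr[8]=21 <= 28): swap arr[2] and arr[8], array becomes [28, 5, 21, 37, 7, 3, 9, 3, 31]
i stops at index 3 (arr[3]=37 > 28), j stops at index 7 (arr[7]=3 <= 28): swap arr[3] and arr[7], array becomes [28, 5, 21, 3, 7, 3, 9, 37, 31]
i ends at 7, j ends at 6: the pointers have crossed (j < i), so scanning stops.

Swap pivot arr[0] with arr[6] to place pivot at position 6: [9, 5, 21, 3, 7, 3, 28, 37, 31]
Pivot position: 6

After partitioning with pivot 28, the array becomes [9, 5, 21, 3, 7, 3, 28, 37, 31]. The pivot is placed at index 6. All elements to the left of the pivot are <= 28, and all elements to the right are > 28.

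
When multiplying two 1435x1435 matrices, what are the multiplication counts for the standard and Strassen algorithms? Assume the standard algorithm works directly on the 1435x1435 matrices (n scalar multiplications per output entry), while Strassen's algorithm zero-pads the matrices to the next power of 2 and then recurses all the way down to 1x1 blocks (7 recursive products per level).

Matrix multiplication for 1435x1435 matrices:

Strassen's algorithm requires power-of-2 dimensions. Pad 1435x1435 to 2048x2048 (next power of 2).

Standard algorithm: 1435^3 = 2954987875 multiplications
Strassen's algorithm: 7^(log2(2048)) = 7^11 = 1977326743 multiplications
Savings: 2954987875 - 1977326743 = 977661132 multiplications

Standard: 2954987875 multiplications (1435^3). Strassen: 1977326743 multiplications (7^11, after padding to 2048x2048). Strassen reduces 8 recursive multiplications to 7 at each level.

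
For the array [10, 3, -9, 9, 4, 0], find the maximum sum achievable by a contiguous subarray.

Using Kadane's algorithm on [10, 3, -9, 9, 4, 0]:

Scanning through the array:
Position 1 (value 3): max_ending_here = 13, max_so_far = 13
Position 2 (value -9): max_ending_here = 4, max_so_far = 13
Position 3 (value 9): max_ending_here = 13, max_so_far = 13
Position 4 (value 4): max_ending_here = 17, max_so_far = 17
Position 5 (value 0): max_ending_here = 17, max_so_far = 17

Maximum subarray: [10, 3, -9, 9, 4]
Maximum sum: 17

The maximum subarray is [10, 3, -9, 9, 4] with sum 17. This subarray runs from index 0 to index 4.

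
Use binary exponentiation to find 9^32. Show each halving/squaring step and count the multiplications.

Computing 9^32 by squaring (build up from 9^1; each line after the first costs one multiplication):

9^1 = 9
9^2 = (9^1)^2 = 9^2 = 81
9^4 = (9^2)^2 = 81^2 = 6561
9^8 = (9^4)^2 = 6561^2 = 43046721
9^16 = (9^8)^2 = 43046721^2 = 1853020188851841
9^32 = (9^16)^2 = 1853020188851841^2 = 3433683820292512484657849089281

Result: 3433683820292512484657849089281
Multiplications needed: 5 (5 lines after 9^1)

9^32 = 3433683820292512484657849089281. Using exponentiation by squaring, this requires 5 multiplications. The key idea: if the exponent is even, square the half-power; if odd, multiply by the base once.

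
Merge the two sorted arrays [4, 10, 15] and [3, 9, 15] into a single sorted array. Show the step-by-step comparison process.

Merging process:

Compare 4 vs 3: take 3 from right. Merged: [3]
Compare 4 vs 9: take 4 from left. Merged: [3, 4]
Compare 10 vs 9: take 9 from right. Merged: [3, 4, 9]
Compare 10 vs 15: take 10 from left. Merged: [3, 4, 9, 10]
Compare 15 vs 15: take 15 from left. Merged: [3, 4, 9, 10, 15]
Append remaining from right: [15]. Merged: [3, 4, 9, 10, 15, 15]

Final merged array: [3, 4, 9, 10, 15, 15]
Total comparisons: 5

The merged array is [3, 4, 9, 10, 15, 15], requiring 5 comparisons. The merge step runs in O(n) time where n is the total number of elements.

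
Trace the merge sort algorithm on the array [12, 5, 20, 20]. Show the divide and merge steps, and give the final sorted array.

Merge sort trace:

Split: [12, 5, 20, 20] -> [12, 5] and [20, 20]
  Split: [12, 5] -> [12] and [5]
  Merge: [12] + [5] -> [5, 12]
  Split: [20, 20] -> [20] and [20]
  Merge: [20] + [20] -> [20, 20]
Merge: [5, 12] + [20, 20] -> [5, 12, 20, 20]

Final sorted array: [5, 12, 20, 20]

The merge sort proceeds by recursively splitting the array and merging sorted halves.
After all merges, the sorted array is [5, 12, 20, 20].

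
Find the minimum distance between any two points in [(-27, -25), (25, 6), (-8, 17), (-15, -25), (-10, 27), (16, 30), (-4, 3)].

Computing all pairwise distances among 7 points:

d((-27, -25), (25, 6)) = 60.5392
d((-27, -25), (-8, 17)) = 46.0977
d((-27, -25), (-15, -25)) = 12.0
d((-27, -25), (-10, 27)) = 54.7083
d((-27, -25), (16, 30)) = 69.814
d((-27, -25), (-4, 3)) = 36.2353
d((25, 6), (-8, 17)) = 34.7851
d((25, 6), (-15, -25)) = 50.6063
d((25, 6), (-10, 27)) = 40.8167
d((25, 6), (16, 30)) = 25.632
d((25, 6), (-4, 3)) = 29.1548
d((-8, 17), (-15, -25)) = 42.5793
d((-8, 17), (-10, 27)) = 10.198 <-- minimum
d((-8, 17), (16, 30)) = 27.2947
d((-8, 17), (-4, 3)) = 14.5602
d((-15, -25), (-10, 27)) = 52.2398
d((-15, -25), (16, 30)) = 63.1348
d((-15, -25), (-4, 3)) = 30.0832
d((-10, 27), (16, 30)) = 26.1725
d((-10, 27), (-4, 3)) = 24.7386
d((16, 30), (-4, 3)) = 33.6006

Closest pair: (-8, 17) and (-10, 27) with distance 10.198

The closest pair is (-8, 17) and (-10, 27) with Euclidean distance 10.198. For 7 points, brute-force pairwise comparison is shown above. For large n, the divide-and-conquer algorithm (sort by x, recurse on halves, check the dividing strip) achieves O(n log n).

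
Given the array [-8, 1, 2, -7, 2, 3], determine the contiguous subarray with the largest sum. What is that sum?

Using Kadane's algorithm on [-8, 1, 2, -7, 2, 3]:

Scanning through the array:
Position 1 (value 1): max_ending_here = 1, max_so_far = 1
Position 2 (value 2): max_ending_here = 3, max_so_far = 3
Position 3 (value -7): max_ending_here = -4, max_so_far = 3
Position 4 (value 2): max_ending_here = 2, max_so_far = 3
Position 5 (value 3): max_ending_here = 5, max_so_far = 5

Maximum subarray: [2, 3]
Maximum sum: 5

The maximum subarray is [2, 3] with sum 5. This subarray runs from index 4 to index 5.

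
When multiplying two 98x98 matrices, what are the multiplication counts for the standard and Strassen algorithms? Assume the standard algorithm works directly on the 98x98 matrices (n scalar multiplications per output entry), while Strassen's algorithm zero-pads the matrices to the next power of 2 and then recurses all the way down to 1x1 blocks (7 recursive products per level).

Matrix multiplication for 98x98 matrices:

Strassen's algorithm requires power-of-2 dimensions. Pad 98x98 to 128x128 (next power of 2).

Standard algorithm: 98^3 = 941192 multiplications
Strassen's algorithm: 7^(log2(128)) = 7^7 = 823543 multiplications
Savings: 941192 - 823543 = 117649 multiplications

Standard: 941192 multiplications (98^3). Strassen: 823543 multiplications (7^7, after padding to 128x128). Strassen reduces 8 recursive multiplications to 7 at each level.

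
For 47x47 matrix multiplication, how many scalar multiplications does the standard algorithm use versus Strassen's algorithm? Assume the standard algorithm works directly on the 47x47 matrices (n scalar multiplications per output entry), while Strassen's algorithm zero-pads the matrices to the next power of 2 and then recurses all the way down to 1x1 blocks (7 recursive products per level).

Matrix multiplication for 47x47 matrices:

Strassen's algorithm requires power-of-2 dimensions. Pad 47x47 to 64x64 (next power of 2).

Standard algorithm: 47^3 = 103823 multiplications
Strassen's algorithm: 7^(log2(64)) = 7^6 = 117649 multiplications
Difference: 103823 - 117649 = -13826 (Strassen uses MORE here due to padding overhead — for small or just-over-power-of-2 n, padding can outweigh the per-level savings)

Standard: 103823 multiplications (47^3). Strassen: 117649 multiplications (7^6, after padding to 64x64). Strassen reduces 8 recursive multiplications to 7 at each level.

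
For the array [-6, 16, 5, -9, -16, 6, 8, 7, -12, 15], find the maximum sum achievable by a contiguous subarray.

Using Kadane's algorithm on [-6, 16, 5, -9, -16, 6, 8, 7, -12, 15]:

Scanning through the array:
Position 1 (value 16): max_ending_here = 16, max_so_far = 16
Position 2 (value 5): max_ending_here = 21, max_so_far = 21
Position 3 (value -9): max_ending_here = 12, max_so_far = 21
Position 4 (value -16): max_ending_here = -4, max_so_far = 21
Position 5 (value 6): max_ending_here = 6, max_so_far = 21
Position 6 (value 8): max_ending_here = 14, max_so_far = 21
Position 7 (value 7): max_ending_here = 21, max_so_far = 21
Position 8 (value -12): max_ending_here = 9, max_so_far = 21
Position 9 (value 15): max_ending_here = 24, max_so_far = 24

Maximum subarray: [6, 8, 7, -12, 15]
Maximum sum: 24

The maximum subarray is [6, 8, 7, -12, 15] with sum 24. This subarray runs from index 5 to index 9.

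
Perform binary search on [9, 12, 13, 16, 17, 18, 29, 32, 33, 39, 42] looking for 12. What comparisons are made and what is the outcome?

Binary search for 12 in [9, 12, 13, 16, 17, 18, 29, 32, 33, 39, 42]:

lo=0, hi=10, mid=5, arr[mid]=18 -> 18 > 12, search left half
lo=0, hi=4, mid=2, arr[mid]=13 -> 13 > 12, search left half
lo=0, hi=1, mid=0, arr[mid]=9 -> 9 < 12, search right half
lo=1, hi=1, mid=1, arr[mid]=12 -> Found target at index 1!

Binary search finds 12 at index 1 after 4 comparisons. The search repeatedly halves the search space by comparing with the middle element.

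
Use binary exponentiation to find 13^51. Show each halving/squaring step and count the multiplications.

Computing 13^51 by squaring (build up from 13^1; each line after the first costs one multiplication):

13^1 = 13
13^2 = (13^1)^2 = 13^2 = 169
13^3 = 13 * 13^2 = 13 * 169 = 2197
13^6 = (13^3)^2 = 2197^2 = 4826809
13^12 = (13^6)^2 = 4826809^2 = 23298085122481
13^24 = (13^12)^2 = 23298085122481^2 = 542800770374370512771595361
13^25 = 13 * 13^24 = 13 * 542800770374370512771595361 = 7056410014866816666030739693
13^50 = (13^25)^2 = 7056410014866816666030739693^2 = 49792922297912707801714181535533618316401192004725734249
13^51 = 13 * 13^50 = 13 * 49792922297912707801714181535533618316401192004725734249 = 647307989872865201422284359961937038113215496061434545237

Result: 647307989872865201422284359961937038113215496061434545237
Multiplications needed: 8 (8 lines after 13^1)

13^51 = 647307989872865201422284359961937038113215496061434545237. Using exponentiation by squaring, this requires 8 multiplications. The key idea: if the exponent is even, square the half-power; if odd, multiply by the base once.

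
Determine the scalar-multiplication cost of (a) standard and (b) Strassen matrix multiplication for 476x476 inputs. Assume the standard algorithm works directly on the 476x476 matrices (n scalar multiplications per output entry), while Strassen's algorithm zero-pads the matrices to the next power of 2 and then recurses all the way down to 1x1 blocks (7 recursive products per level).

Matrix multiplication for 476x476 matrices:

Strassen's algorithm requires power-of-2 dimensions. Pad 476x476 to 512x512 (next power of 2).

Standard algorithm: 476^3 = 107850176 multiplications
Strassen's algorithm: 7^(log2(512)) = 7^9 = 40353607 multiplications
Savings: 107850176 - 40353607 = 67496569 multiplications

Standard: 107850176 multiplications (476^3). Strassen: 40353607 multiplications (7^9, after padding to 512x512). Strassen reduces 8 recursive multiplications to 7 at each level.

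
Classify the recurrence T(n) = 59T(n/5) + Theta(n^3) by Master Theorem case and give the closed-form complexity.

Master Theorem for T(n) = 59T(n/5) + O(n^3):

a = 59, b = 5, c = 3
log_b(a) = log_5(59) = 2.5335

Case 3: c = 3 > log_5(59) = 2.5335
T(n) = O(n^3) = O(n^3)

For T(n) = 59T(n/5) + O(n^3): log_5(59) = 2.5335. This is Case 3 of the Master Theorem (c > log_b(a), work dominated by root), giving O(n^3).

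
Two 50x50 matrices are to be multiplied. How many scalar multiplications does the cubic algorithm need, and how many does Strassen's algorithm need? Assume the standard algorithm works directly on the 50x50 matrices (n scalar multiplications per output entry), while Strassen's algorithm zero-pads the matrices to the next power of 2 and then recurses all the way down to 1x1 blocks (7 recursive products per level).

Matrix multiplication for 50x50 matrices:

Strassen's algorithm requires power-of-2 dimensions. Pad 50x50 to 64x64 (next power of 2).

Standard algorithm: 50^3 = 125000 multiplications
Strassen's algorithm: 7^(log2(64)) = 7^6 = 117649 multiplications
Savings: 125000 - 117649 = 7351 multiplications

Standard: 125000 multiplications (50^3). Strassen: 117649 multiplications (7^6, after padding to 64x64). Strassen reduces 8 recursive multiplications to 7 at each level.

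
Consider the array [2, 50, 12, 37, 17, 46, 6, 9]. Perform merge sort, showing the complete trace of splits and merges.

Merge sort trace:

Split: [2, 50, 12, 37, 17, 46, 6, 9] -> [2, 50, 12, 37] and [17, 46, 6, 9]
  Split: [2, 50, 12, 37] -> [2, 50] and [12, 37]
    Split: [2, 50] -> [2] and [50]
    Merge: [2] + [50] -> [2, 50]
    Split: [12, 37] -> [12] and [37]
    Merge: [12] + [37] -> [12, 37]
  Merge: [2, 50] + [12, 37] -> [2, 12, 37, 50]
  Split: [17, 46, 6, 9] -> [17, 46] and [6, 9]
    Split: [17, 46] -> [17] and [46]
    Merge: [17] + [46] -> [17, 46]
    Split: [6, 9] -> [6] and [9]
    Merge: [6] + [9] -> [6, 9]
  Merge: [17, 46] + [6, 9] -> [6, 9, 17, 46]
Merge: [2, 12, 37, 50] + [6, 9, 17, 46] -> [2, 6, 9, 12, 17, 37, 46, 50]

Final sorted array: [2, 6, 9, 12, 17, 37, 46, 50]

The merge sort proceeds by recursively splitting the array and merging sorted halves.
After all merges, the sorted array is [2, 6, 9, 12, 17, 37, 46, 50].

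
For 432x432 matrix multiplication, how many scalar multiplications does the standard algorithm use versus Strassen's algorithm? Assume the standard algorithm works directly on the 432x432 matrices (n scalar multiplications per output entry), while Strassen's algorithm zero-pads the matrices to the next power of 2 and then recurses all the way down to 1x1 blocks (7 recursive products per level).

Matrix multiplication for 432x432 matrices:

Strassen's algorithm requires power-of-2 dimensions. Pad 432x432 to 512x512 (next power of 2).

Standard algorithm: 432^3 = 80621568 multiplications
Strassen's algorithm: 7^(log2(512)) = 7^9 = 40353607 multiplications
Savings: 80621568 - 40353607 = 40267961 multiplications

Standard: 80621568 multiplications (432^3). Strassen: 40353607 multiplications (7^9, after padding to 512x512). Strassen reduces 8 recursive multiplications to 7 at each level.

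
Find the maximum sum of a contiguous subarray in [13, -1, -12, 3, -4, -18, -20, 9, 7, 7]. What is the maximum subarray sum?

Using Kadane's algorithm on [13, -1, -12, 3, -4, -18, -20, 9, 7, 7]:

Scanning through the array:
Position 1 (value -1): max_ending_here = 12, max_so_far = 13
Position 2 (value -12): max_ending_here = 0, max_so_far = 13
Position 3 (value 3): max_ending_here = 3, max_so_far = 13
Position 4 (value -4): max_ending_here = -1, max_so_far = 13
Position 5 (value -18): max_ending_here = -18, max_so_far = 13
Position 6 (value -20): max_ending_here = -20, max_so_far = 13
Position 7 (value 9): max_ending_here = 9, max_so_far = 13
Position 8 (value 7): max_ending_here = 16, max_so_far = 16
Position 9 (value 7): max_ending_here = 23, max_so_far = 23

Maximum subarray: [9, 7, 7]
Maximum sum: 23

The maximum subarray is [9, 7, 7] with sum 23. This subarray runs from index 7 to index 9.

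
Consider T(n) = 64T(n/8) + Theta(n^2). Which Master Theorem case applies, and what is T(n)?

Master Theorem for T(n) = 64T(n/8) + O(n^2):

a = 64, b = 8, c = 2
log_b(a) = log_8(64) = 2.0000

Case 2: c = 2 = log_8(64) = 2.0000
T(n) = O(n^2 log n) = O(n^2 log n)

For T(n) = 64T(n/8) + O(n^2): log_8(64) = 2.0000. This is Case 2 of the Master Theorem (c = log_b(a), equal work at all levels), giving O(n^2 log n).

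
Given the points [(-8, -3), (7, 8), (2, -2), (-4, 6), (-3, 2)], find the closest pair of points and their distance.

Computing all pairwise distances among 5 points:

d((-8, -3), (7, 8)) = 18.6011
d((-8, -3), (2, -2)) = 10.0499
d((-8, -3), (-4, 6)) = 9.8489
d((-8, -3), (-3, 2)) = 7.0711
d((7, 8), (2, -2)) = 11.1803
d((7, 8), (-4, 6)) = 11.1803
d((7, 8), (-3, 2)) = 11.6619
d((2, -2), (-4, 6)) = 10.0
d((2, -2), (-3, 2)) = 6.4031
d((-4, 6), (-3, 2)) = 4.1231 <-- minimum

Closest pair: (-4, 6) and (-3, 2) with distance 4.1231

The closest pair is (-4, 6) and (-3, 2) with Euclidean distance 4.1231. For 5 points, brute-force pairwise comparison is shown above. For large n, the divide-and-conquer algorithm (sort by x, recurse on halves, check the dividing strip) achieves O(n log n).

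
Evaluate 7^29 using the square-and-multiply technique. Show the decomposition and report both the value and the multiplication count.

Computing 7^29 by squaring (build up from 7^1; each line after the first costs one multiplication):

7^1 = 7
7^2 = (7^1)^2 = 7^2 = 49
7^3 = 7 * 7^2 = 7 * 49 = 343
7^6 = (7^3)^2 = 343^2 = 117649
7^7 = 7 * 7^6 = 7 * 117649 = 823543
7^14 = (7^7)^2 = 823543^2 = 678223072849
7^28 = (7^14)^2 = 678223072849^2 = 459986536544739960976801
7^29 = 7 * 7^28 = 7 * 459986536544739960976801 = 3219905755813179726837607

Result: 3219905755813179726837607
Multiplications needed: 7 (7 lines after 7^1)

7^29 = 3219905755813179726837607. Using exponentiation by squaring, this requires 7 multiplications. The key idea: if the exponent is even, square the half-power; if odd, multiply by the base once.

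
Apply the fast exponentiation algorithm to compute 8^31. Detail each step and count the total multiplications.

Computing 8^31 by squaring (build up from 8^1; each line after the first costs one multiplication):

8^1 = 8
8^2 = (8^1)^2 = 8^2 = 64
8^3 = 8 * 8^2 = 8 * 64 = 512
8^6 = (8^3)^2 = 512^2 = 262144
8^7 = 8 * 8^6 = 8 * 262144 = 2097152
8^14 = (8^7)^2 = 2097152^2 = 4398046511104
8^15 = 8 * 8^14 = 8 * 4398046511104 = 35184372088832
8^30 = (8^15)^2 = 35184372088832^2 = 1237940039285380274899124224
8^31 = 8 * 8^30 = 8 * 1237940039285380274899124224 = 9903520314283042199192993792

Result: 9903520314283042199192993792
Multiplications needed: 8 (8 lines after 8^1)

8^31 = 9903520314283042199192993792. Using exponentiation by squaring, this requires 8 multiplications. The key idea: if the exponent is even, square the half-power; if odd, multiply by the base once.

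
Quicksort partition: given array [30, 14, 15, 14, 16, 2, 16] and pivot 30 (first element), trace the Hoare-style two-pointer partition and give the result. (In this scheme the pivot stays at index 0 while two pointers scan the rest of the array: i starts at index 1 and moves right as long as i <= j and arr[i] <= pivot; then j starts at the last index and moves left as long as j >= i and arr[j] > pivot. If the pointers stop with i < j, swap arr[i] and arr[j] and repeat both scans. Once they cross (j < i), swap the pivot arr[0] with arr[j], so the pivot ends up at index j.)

Hoare-style two-pointer partition with pivot = 30:

Initial array: [30, 14, 15, 14, 16, 2, 16]

Pointers start at i = 1, j = 6.
i ends at 7, j ends at 6: the pointers have crossed (j < i), so scanning stops.

Swap pivot arr[0] with arr[6] to place pivot at position 6: [16, 14, 15, 14, 16, 2, 30]
Pivot position: 6

After partitioning with pivot 30, the array becomes [16, 14, 15, 14, 16, 2, 30]. The pivot is placed at index 6. All elements to the left of the pivot are <= 30, and all elements to the right are > 30.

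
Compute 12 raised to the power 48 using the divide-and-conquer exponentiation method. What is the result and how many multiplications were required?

Computing 12^48 by squaring (build up from 12^1; each line after the first costs one multiplication):

12^1 = 12
12^2 = (12^1)^2 = 12^2 = 144
12^3 = 12 * 12^2 = 12 * 144 = 1728
12^6 = (12^3)^2 = 1728^2 = 2985984
12^12 = (12^6)^2 = 2985984^2 = 8916100448256
12^24 = (12^12)^2 = 8916100448256^2 = 79496847203390844133441536
12^48 = (12^24)^2 = 79496847203390844133441536^2 = 6319748715279270675921934218987893281199411530039296

Result: 6319748715279270675921934218987893281199411530039296
Multiplications needed: 6 (6 lines after 12^1)

12^48 = 6319748715279270675921934218987893281199411530039296. Using exponentiation by squaring, this requires 6 multiplications. The key idea: if the exponent is even, square the half-power; if odd, multiply by the base once.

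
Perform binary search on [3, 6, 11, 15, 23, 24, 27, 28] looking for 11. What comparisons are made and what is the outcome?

Binary search for 11 in [3, 6, 11, 15, 23, 24, 27, 28]:

lo=0, hi=7, mid=3, arr[mid]=15 -> 15 > 11, search left half
lo=0, hi=2, mid=1, arr[mid]=6 -> 6 < 11, search right half
lo=2, hi=2, mid=2, arr[mid]=11 -> Found target at index 2!

Binary search finds 11 at index 2 after 3 comparisons. The search repeatedly halves the search space by comparing with the middle element.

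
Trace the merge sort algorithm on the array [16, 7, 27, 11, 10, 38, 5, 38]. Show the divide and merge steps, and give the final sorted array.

Merge sort trace:

Split: [16, 7, 27, 11, 10, 38, 5, 38] -> [16, 7, 27, 11] and [10, 38, 5, 38]
  Split: [16, 7, 27, 11] -> [16, 7] and [27, 11]
    Split: [16, 7] -> [16] and [7]
    Merge: [16] + [7] -> [7, 16]
    Split: [27, 11] -> [27] and [11]
    Merge: [27] + [11] -> [11, 27]
  Merge: [7, 16] + [11, 27] -> [7, 11, 16, 27]
  Split: [10, 38, 5, 38] -> [10, 38] and [5, 38]
    Split: [10, 38] -> [10] and [38]
    Merge: [10] + [38] -> [10, 38]
    Split: [5, 38] -> [5] and [38]
    Merge: [5] + [38] -> [5, 38]
  Merge: [10, 38] + [5, 38] -> [5, 10, 38, 38]
Merge: [7, 11, 16, 27] + [5, 10, 38, 38] -> [5, 7, 10, 11, 16, 27, 38, 38]

Final sorted array: [5, 7, 10, 11, 16, 27, 38, 38]

The merge sort proceeds by recursively splitting the array and merging sorted halves.
After all merges, the sorted array is [5, 7, 10, 11, 16, 27, 38, 38].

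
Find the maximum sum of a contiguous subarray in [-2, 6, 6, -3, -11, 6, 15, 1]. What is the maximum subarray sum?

Using Kadane's algorithm on [-2, 6, 6, -3, -11, 6, 15, 1]:

Scanning through the array:
Position 1 (value 6): max_ending_here = 6, max_so_far = 6
Position 2 (value 6): max_ending_here = 12, max_so_far = 12
Position 3 (value -3): max_ending_here = 9, max_so_far = 12
Position 4 (value -11): max_ending_here = -2, max_so_far = 12
Position 5 (value 6): max_ending_here = 6, max_so_far = 12
Position 6 (value 15): max_ending_here = 21, max_so_far = 21
Position 7 (value 1): max_ending_here = 22, max_so_far = 22

Maximum subarray: [6, 15, 1]
Maximum sum: 22

The maximum subarray is [6, 15, 1] with sum 22. This subarray runs from index 5 to index 7.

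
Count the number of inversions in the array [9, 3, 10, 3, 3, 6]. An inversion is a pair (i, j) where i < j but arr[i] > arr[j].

Finding inversions in [9, 3, 10, 3, 3, 6]:

(0, 1): arr[0]=9 > arr[1]=3
(0, 3): arr[0]=9 > arr[3]=3
(0, 4): arr[0]=9 > arr[4]=3
(0, 5): arr[0]=9 > arr[5]=6
(2, 3): arr[2]=10 > arr[3]=3
(2, 4): arr[2]=10 > arr[4]=3
(2, 5): arr[2]=10 > arr[5]=6

Total inversions: 7

The array has 7 inversion(s): (0,1), (0,3), (0,4), (0,5), (2,3), (2,4), (2,5). Each pair (i,j) satisfies i < j and arr[i] > arr[j].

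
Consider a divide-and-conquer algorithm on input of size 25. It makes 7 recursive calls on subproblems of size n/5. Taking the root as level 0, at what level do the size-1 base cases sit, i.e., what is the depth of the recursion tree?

For divide and conquer with division factor 5:

Problem sizes at each level:
Level 0: 25
Level 1: 5
Level 2: 1

The root is level 0 and the size-1 base case is level 2 (the tree spans levels 0 through 2, i.e. 3 levels counting the root), so the depth is the number of divisions: log_5(25) = 2

The recursion tree depth is log_5(25) = 2. At each level, the problem size is divided by 5, so it takes 2 divisions to reduce to a base case of size 1. The algorithm makes 7 recursive calls at each level.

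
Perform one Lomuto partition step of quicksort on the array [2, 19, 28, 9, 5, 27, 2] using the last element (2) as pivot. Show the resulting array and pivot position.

Lomuto partition with pivot = 2:

Initial array: [2, 19, 28, 9, 5, 27, 2]

arr[0]=2 <= 2: swap with position 0, array becomes [2, 19, 28, 9, 5, 27, 2]
arr[1]=19 > 2: no swap
arr[2]=28 > 2: no swap
arr[3]=9 > 2: no swap
arr[4]=5 > 2: no swap
arr[5]=27 > 2: no swap

Place pivot at position 1: [2, 2, 28, 9, 5, 27, 19]
Pivot position: 1

After partitioning with pivot 2, the array becomes [2, 2, 28, 9, 5, 27, 19]. The pivot is placed at index 1. All elements to the left of the pivot are <= 2, and all elements to the right are > 2.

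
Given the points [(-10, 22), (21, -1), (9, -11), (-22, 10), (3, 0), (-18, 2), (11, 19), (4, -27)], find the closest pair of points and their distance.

Computing all pairwise distances among 8 points:

d((-10, 22), (21, -1)) = 38.6005
d((-10, 22), (9, -11)) = 38.0789
d((-10, 22), (-22, 10)) = 16.9706
d((-10, 22), (3, 0)) = 25.5539
d((-10, 22), (-18, 2)) = 21.5407
d((-10, 22), (11, 19)) = 21.2132
d((-10, 22), (4, -27)) = 50.9608
d((21, -1), (9, -11)) = 15.6205
d((21, -1), (-22, 10)) = 44.3847
d((21, -1), (3, 0)) = 18.0278
d((21, -1), (-18, 2)) = 39.1152
d((21, -1), (11, 19)) = 22.3607
d((21, -1), (4, -27)) = 31.0644
d((9, -11), (-22, 10)) = 37.4433
d((9, -11), (3, 0)) = 12.53
d((9, -11), (-18, 2)) = 29.9666
d((9, -11), (11, 19)) = 30.0666
d((9, -11), (4, -27)) = 16.7631
d((-22, 10), (3, 0)) = 26.9258
d((-22, 10), (-18, 2)) = 8.9443 <-- minimum
d((-22, 10), (11, 19)) = 34.2053
d((-22, 10), (4, -27)) = 45.2217
d((3, 0), (-18, 2)) = 21.095
d((3, 0), (11, 19)) = 20.6155
d((3, 0), (4, -27)) = 27.0185
d((-18, 2), (11, 19)) = 33.6155
d((-18, 2), (4, -27)) = 36.4005
d((11, 19), (4, -27)) = 46.5296

Closest pair: (-22, 10) and (-18, 2) with distance 8.9443

The closest pair is (-22, 10) and (-18, 2) with Euclidean distance 8.9443. For 8 points, brute-force pairwise comparison is shown above. For large n, the divide-and-conquer algorithm (sort by x, recurse on halves, check the dividing strip) achieves O(n log n).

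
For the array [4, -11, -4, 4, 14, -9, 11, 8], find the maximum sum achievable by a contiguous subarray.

Using Kadane's algorithm on [4, -11, -4, 4, 14, -9, 11, 8]:

Scanning through the array:
Position 1 (value -11): max_ending_here = -7, max_so_far = 4
Position 2 (value -4): max_ending_here = -4, max_so_far = 4
Position 3 (value 4): max_ending_here = 4, max_so_far = 4
Position 4 (value 14): max_ending_here = 18, max_so_far = 18
Position 5 (value -9): max_ending_here = 9, max_so_far = 18
Position 6 (value 11): max_ending_here = 20, max_so_far = 20
Position 7 (value 8): max_ending_here = 28, max_so_far = 28

Maximum subarray: [4, 14, -9, 11, 8]
Maximum sum: 28

The maximum subarray is [4, 14, -9, 11, 8] with sum 28. This subarray runs from index 3 to index 7.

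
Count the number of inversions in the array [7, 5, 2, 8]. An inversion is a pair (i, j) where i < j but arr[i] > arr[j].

Finding inversions in [7, 5, 2, 8]:

(0, 1): arr[0]=7 > arr[1]=5
(0, 2): arr[0]=7 > arr[2]=2
(1, 2): arr[1]=5 > arr[2]=2

Total inversions: 3

The array has 3 inversion(s): (0,1), (0,2), (1,2). Each pair (i,j) satisfies i < j and arr[i] > arr[j].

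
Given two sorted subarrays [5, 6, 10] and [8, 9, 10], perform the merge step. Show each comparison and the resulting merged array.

Merging process:

Compare 5 vs 8: take 5 from left. Merged: [5]
Compare 6 vs 8: take 6 from left. Merged: [5, 6]
Compare 10 vs 8: take 8 from right. Merged: [5, 6, 8]
Compare 10 vs 9: take 9 from right. Merged: [5, 6, 8, 9]
Compare 10 vs 10: take 10 from left. Merged: [5, 6, 8, 9, 10]
Append remaining from right: [10]. Merged: [5, 6, 8, 9, 10, 10]

Final merged array: [5, 6, 8, 9, 10, 10]
Total comparisons: 5

The merged array is [5, 6, 8, 9, 10, 10], requiring 5 comparisons. The merge step runs in O(n) time where n is the total number of elements.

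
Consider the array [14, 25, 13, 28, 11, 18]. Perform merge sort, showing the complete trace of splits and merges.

Merge sort trace:

Split: [14, 25, 13, 28, 11, 18] -> [14, 25, 13] and [28, 11, 18]
  Split: [14, 25, 13] -> [14] and [25, 13]
    Split: [25, 13] -> [25] and [13]
    Merge: [25] + [13] -> [13, 25]
  Merge: [14] + [13, 25] -> [13, 14, 25]
  Split: [28, 11, 18] -> [28] and [11, 18]
    Split: [11, 18] -> [11] and [18]
    Merge: [11] + [18] -> [11, 18]
  Merge: [28] + [11, 18] -> [11, 18, 28]
Merge: [13, 14, 25] + [11, 18, 28] -> [11, 13, 14, 18, 25, 28]

Final sorted array: [11, 13, 14, 18, 25, 28]

The merge sort proceeds by recursively splitting the array and merging sorted halves.
After all merges, the sorted array is [11, 13, 14, 18, 25, 28].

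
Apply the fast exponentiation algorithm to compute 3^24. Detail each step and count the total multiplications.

Computing 3^24 by squaring (build up from 3^1; each line after the first costs one multiplication):

3^1 = 3
3^2 = (3^1)^2 = 3^2 = 9
3^3 = 3 * 3^2 = 3 * 9 = 27
3^6 = (3^3)^2 = 27^2 = 729
3^12 = (3^6)^2 = 729^2 = 531441
3^24 = (3^12)^2 = 531441^2 = 282429536481

Result: 282429536481
Multiplications needed: 5 (5 lines after 3^1)

3^24 = 282429536481. Using exponentiation by squaring, this requires 5 multiplications. The key idea: if the exponent is even, square the half-power; if odd, multiply by the base once.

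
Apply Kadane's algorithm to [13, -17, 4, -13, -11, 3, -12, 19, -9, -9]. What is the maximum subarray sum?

Using Kadane's algorithm on [13, -17, 4, -13, -11, 3, -12, 19, -9, -9]:

Scanning through the array:
Position 1 (value -17): max_ending_here = -4, max_so_far = 13
Position 2 (value 4): max_ending_here = 4, max_so_far = 13
Position 3 (value -13): max_ending_here = -9, max_so_far = 13
Position 4 (value -11): max_ending_here = -11, max_so_far = 13
Position 5 (value 3): max_ending_here = 3, max_so_far = 13
Position 6 (value -12): max_ending_here = -9, max_so_far = 13
Position 7 (value 19): max_ending_here = 19, max_so_far = 19
Position 8 (value -9): max_ending_here = 10, max_so_far = 19
Position 9 (value -9): max_ending_here = 1, max_so_far = 19

Maximum subarray: [19]
Maximum sum: 19

The maximum subarray is [19] with sum 19. This subarray runs from index 7 to index 7.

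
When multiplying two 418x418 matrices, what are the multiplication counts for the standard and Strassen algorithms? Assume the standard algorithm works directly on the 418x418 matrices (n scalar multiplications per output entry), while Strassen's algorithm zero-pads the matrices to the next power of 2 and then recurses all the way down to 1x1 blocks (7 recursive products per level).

Matrix multiplication for 418x418 matrices:

Strassen's algorithm requires power-of-2 dimensions. Pad 418x418 to 512x512 (next power of 2).

Standard algorithm: 418^3 = 73034632 multiplications
Strassen's algorithm: 7^(log2(512)) = 7^9 = 40353607 multiplications
Savings: 73034632 - 40353607 = 32681025 multiplications

Standard: 73034632 multiplications (418^3). Strassen: 40353607 multiplications (7^9, after padding to 512x512). Strassen reduces 8 recursive multiplications to 7 at each level.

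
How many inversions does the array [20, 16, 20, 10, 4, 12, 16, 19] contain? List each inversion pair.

Finding inversions in [20, 16, 20, 10, 4, 12, 16, 19]:

(0, 1): arr[0]=20 > arr[1]=16
(0, 3): arr[0]=20 > arr[3]=10
(0, 4): arr[0]=20 > arr[4]=4
(0, 5): arr[0]=20 > arr[5]=12
(0, 6): arr[0]=20 > arr[6]=16
(0, 7): arr[0]=20 > arr[7]=19
(1, 3): arr[1]=16 > arr[3]=10
(1, 4): arr[1]=16 > arr[4]=4
(1, 5): arr[1]=16 > arr[5]=12
(2, 3): arr[2]=20 > arr[3]=10
(2, 4): arr[2]=20 > arr[4]=4
(2, 5): arr[2]=20 > arr[5]=12
(2, 6): arr[2]=20 > arr[6]=16
(2, 7): arr[2]=20 > arr[7]=19
(3, 4): arr[3]=10 > arr[4]=4

Total inversions: 15

The array has 15 inversion(s): (0,1), (0,3), (0,4), (0,5), (0,6), (0,7), (1,3), (1,4), (1,5), (2,3), (2,4), (2,5), (2,6), (2,7), (3,4). Each pair (i,j) satisfies i < j and arr[i] > arr[j].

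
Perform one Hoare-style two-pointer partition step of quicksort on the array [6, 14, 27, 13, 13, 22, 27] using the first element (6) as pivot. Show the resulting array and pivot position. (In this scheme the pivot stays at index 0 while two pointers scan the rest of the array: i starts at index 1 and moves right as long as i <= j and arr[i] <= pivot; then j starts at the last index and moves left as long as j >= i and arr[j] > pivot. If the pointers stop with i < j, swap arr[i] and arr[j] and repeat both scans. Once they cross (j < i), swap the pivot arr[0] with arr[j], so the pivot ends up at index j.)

Hoare-style two-pointer partition with pivot = 6:

Initial array: [6, 14, 27, 13, 13, 22, 27]

Pointers start at i = 1, j = 6.
i ends at 1, j ends at 0: the pointers have crossed (j < i), so scanning stops.

j = 0, so swapping arr[0] with arr[j] leaves the pivot at position 0: [6, 14, 27, 13, 13, 22, 27]
Pivot position: 0

After partitioning with pivot 6, the array becomes [6, 14, 27, 13, 13, 22, 27]. The pivot is placed at index 0. All elements to the left of the pivot are <= 6, and all elements to the right are > 6.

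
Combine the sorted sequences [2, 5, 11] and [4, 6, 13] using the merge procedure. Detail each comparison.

Merging process:

Compare 2 vs 4: take 2 from left. Merged: [2]
Compare 5 vs 4: take 4 from right. Merged: [2, 4]
Compare 5 vs 6: take 5 from left. Merged: [2, 4, 5]
Compare 11 vs 6: take 6 from right. Merged: [2, 4, 5, 6]
Compare 11 vs 13: take 11 from left. Merged: [2, 4, 5, 6, 11]
Append remaining from right: [13]. Merged: [2, 4, 5, 6, 11, 13]

Final merged array: [2, 4, 5, 6, 11, 13]
Total comparisons: 5

The merged array is [2, 4, 5, 6, 11, 13], requiring 5 comparisons. The merge step runs in O(n) time where n is the total number of elements.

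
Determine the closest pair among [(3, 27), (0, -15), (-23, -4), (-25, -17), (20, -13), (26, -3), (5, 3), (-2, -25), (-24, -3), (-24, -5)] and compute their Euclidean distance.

Computing all pairwise distances among 10 points:

d((3, 27), (0, -15)) = 42.107
d((3, 27), (-23, -4)) = 40.4599
d((3, 27), (-25, -17)) = 52.1536
d((3, 27), (20, -13)) = 43.4626
d((3, 27), (26, -3)) = 37.8021
d((3, 27), (5, 3)) = 24.0832
d((3, 27), (-2, -25)) = 52.2398
d((3, 27), (-24, -3)) = 40.3609
d((3, 27), (-24, -5)) = 41.8688
d((0, -15), (-23, -4)) = 25.4951
d((0, -15), (-25, -17)) = 25.0799
d((0, -15), (20, -13)) = 20.0998
d((0, -15), (26, -3)) = 28.6356
d((0, -15), (5, 3)) = 18.6815
d((0, -15), (-2, -25)) = 10.198
d((0, -15), (-24, -3)) = 26.8328
d((0, -15), (-24, -5)) = 26.0
d((-23, -4), (-25, -17)) = 13.1529
d((-23, -4), (20, -13)) = 43.9318
d((-23, -4), (26, -3)) = 49.0102
d((-23, -4), (5, 3)) = 28.8617
d((-23, -4), (-2, -25)) = 29.6985
d((-23, -4), (-24, -3)) = 1.4142 <-- minimum
d((-23, -4), (-24, -5)) = 1.4142 <-- minimum
d((-25, -17), (20, -13)) = 45.1774
d((-25, -17), (26, -3)) = 52.8867
d((-25, -17), (5, 3)) = 36.0555
d((-25, -17), (-2, -25)) = 24.3516
d((-25, -17), (-24, -3)) = 14.0357
d((-25, -17), (-24, -5)) = 12.0416
d((20, -13), (26, -3)) = 11.6619
d((20, -13), (5, 3)) = 21.9317
d((20, -13), (-2, -25)) = 25.0599
d((20, -13), (-24, -3)) = 45.1221
d((20, -13), (-24, -5)) = 44.7214
d((26, -3), (5, 3)) = 21.8403
d((26, -3), (-2, -25)) = 35.609
d((26, -3), (-24, -3)) = 50.0
d((26, -3), (-24, -5)) = 50.04
d((5, 3), (-2, -25)) = 28.8617
d((5, 3), (-24, -3)) = 29.6142
d((5, 3), (-24, -5)) = 30.0832
d((-2, -25), (-24, -3)) = 31.1127
d((-2, -25), (-24, -5)) = 29.7321
d((-24, -3), (-24, -5)) = 2.0

Minimum distance: 1.4142 (tie among 2 pairs: (-23, -4) and (-24, -3); (-23, -4) and (-24, -5))

The minimum Euclidean distance is 1.4142. There is a tie: 2 pairs achieve this minimum — (-23, -4) and (-24, -3); (-23, -4) and (-24, -5). Any of these is a valid closest pair. For 10 points, brute-force pairwise comparison is shown above. For large n, the divide-and-conquer algorithm (sort by x, recurse on halves, check the dividing strip) achieves O(n log n).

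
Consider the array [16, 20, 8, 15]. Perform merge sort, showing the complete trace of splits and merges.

Merge sort trace:

Split: [16, 20, 8, 15] -> [16, 20] and [8, 15]
  Split: [16, 20] -> [16] and [20]
  Merge: [16] + [20] -> [16, 20]
  Split: [8, 15] -> [8] and [15]
  Merge: [8] + [15] -> [8, 15]
Merge: [16, 20] + [8, 15] -> [8, 15, 16, 20]

Final sorted array: [8, 15, 16, 20]

The merge sort proceeds by recursively splitting the array and merging sorted halves.
After all merges, the sorted array is [8, 15, 16, 20].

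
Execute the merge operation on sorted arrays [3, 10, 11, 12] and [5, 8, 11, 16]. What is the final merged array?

Merging process:

Compare 3 vs 5: take 3 from left. Merged: [3]
Compare 10 vs 5: take 5 from right. Merged: [3, 5]
Compare 10 vs 8: take 8 from right. Merged: [3, 5, 8]
Compare 10 vs 11: take 10 from left. Merged: [3, 5, 8, 10]
Compare 11 vs 11: take 11 from left. Merged: [3, 5, 8, 10, 11]
Compare 12 vs 11: take 11 from right. Merged: [3, 5, 8, 10, 11, 11]
Compare 12 vs 16: take 12 from left. Merged: [3, 5, 8, 10, 11, 11, 12]
Append remaining from right: [16]. Merged: [3, 5, 8, 10, 11, 11, 12, 16]

Final merged array: [3, 5, 8, 10, 11, 11, 12, 16]
Total comparisons: 7

The merged array is [3, 5, 8, 10, 11, 11, 12, 16], requiring 7 comparisons. The merge step runs in O(n) time where n is the total number of elements.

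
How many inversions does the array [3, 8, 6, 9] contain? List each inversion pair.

Finding inversions in [3, 8, 6, 9]:

(1, 2): arr[1]=8 > arr[2]=6

Total inversions: 1

The array has 1 inversion(s): (1,2). Each pair (i,j) satisfies i < j and arr[i] > arr[j].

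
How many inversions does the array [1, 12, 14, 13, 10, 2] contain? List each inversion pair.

Finding inversions in [1, 12, 14, 13, 10, 2]:

(1, 4): arr[1]=12 > arr[4]=10
(1, 5): arr[1]=12 > arr[5]=2
(2, 3): arr[2]=14 > arr[3]=13
(2, 4): arr[2]=14 > arr[4]=10
(2, 5): arr[2]=14 > arr[5]=2
(3, 4): arr[3]=13 > arr[4]=10
(3, 5): arr[3]=13 > arr[5]=2
(4, 5): arr[4]=10 > arr[5]=2

Total inversions: 8

The array has 8 inversion(s): (1,4), (1,5), (2,3), (2,4), (2,5), (3,4), (3,5), (4,5). Each pair (i,j) satisfies i < j and arr[i] > arr[j].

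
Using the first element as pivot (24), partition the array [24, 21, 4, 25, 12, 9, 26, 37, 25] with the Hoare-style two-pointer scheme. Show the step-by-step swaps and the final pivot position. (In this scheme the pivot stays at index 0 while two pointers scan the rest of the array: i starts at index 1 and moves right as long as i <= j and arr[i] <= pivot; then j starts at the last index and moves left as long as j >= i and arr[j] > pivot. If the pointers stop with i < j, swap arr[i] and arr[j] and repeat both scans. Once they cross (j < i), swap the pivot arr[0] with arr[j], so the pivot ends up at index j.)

Hoare-style two-pointer partition with pivot = 24:

Initial array: [24, 21, 4, 25, 12, 9, 26, 37, 25]

Pointers start at i = 1, j = 8.
i stops at index 3 (arr[3]=25 > 24), j stops at index 5 (arr[5]=9 <= 24): swap arr[3] and arr[5], array becomes [24, 21, 4, 9, 12, 25, 26, 37, 25]
i ends at 5, j ends at 4: the pointers have crossed (j < i), so scanning stops.

Swap pivot arr[0] with arr[4] to place pivot at position 4: [12, 21, 4, 9, 24, 25, 26, 37, 25]
Pivot position: 4

After partitioning with pivot 24, the array becomes [12, 21, 4, 9, 24, 25, 26, 37, 25]. The pivot is placed at index 4. All elements to the left of the pivot are <= 24, and all elements to the right are > 24.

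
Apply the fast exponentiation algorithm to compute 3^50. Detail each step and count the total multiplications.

Computing 3^50 by squaring (build up from 3^1; each line after the first costs one multiplication):

3^1 = 3
3^2 = (3^1)^2 = 3^2 = 9
3^3 = 3 * 3^2 = 3 * 9 = 27
3^6 = (3^3)^2 = 27^2 = 729
3^12 = (3^6)^2 = 729^2 = 531441
3^24 = (3^12)^2 = 531441^2 = 282429536481
3^25 = 3 * 3^24 = 3 * 282429536481 = 847288609443
3^50 = (3^25)^2 = 847288609443^2 = 717897987691852588770249

Result: 717897987691852588770249
Multiplications needed: 7 (7 lines after 3^1)

3^50 = 717897987691852588770249. Using exponentiation by squaring, this requires 7 multiplications. The key idea: if the exponent is even, square the half-power; if odd, multiply by the base once.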